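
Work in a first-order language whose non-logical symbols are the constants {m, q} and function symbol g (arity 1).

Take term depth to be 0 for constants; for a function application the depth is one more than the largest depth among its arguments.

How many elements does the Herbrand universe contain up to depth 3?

Write N_k for the number of ground terms of depth ≤ k. A term of depth ≤ k is either a constant or a function symbol applied to arguments of depth ≤ k−1, so N_k = 2 + N_{k-1}.
N_0 = 2
N_1 = 2 + 2 = 4
N_2 = 2 + 4 = 6
N_3 = 2 + 6 = 8

8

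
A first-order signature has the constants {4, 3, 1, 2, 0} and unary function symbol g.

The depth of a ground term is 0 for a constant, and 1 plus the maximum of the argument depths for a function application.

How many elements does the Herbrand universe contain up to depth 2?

15

Let N_k count ground terms of depth at most k. Each non-constant term of depth ≤ k is some function symbol applied to depth-≤(k−1) arguments, giving N_k = 5 + N_{k-1}.
N_0 = 5
N_1 = 5 + 5 = 10
N_2 = 5 + 10 = 15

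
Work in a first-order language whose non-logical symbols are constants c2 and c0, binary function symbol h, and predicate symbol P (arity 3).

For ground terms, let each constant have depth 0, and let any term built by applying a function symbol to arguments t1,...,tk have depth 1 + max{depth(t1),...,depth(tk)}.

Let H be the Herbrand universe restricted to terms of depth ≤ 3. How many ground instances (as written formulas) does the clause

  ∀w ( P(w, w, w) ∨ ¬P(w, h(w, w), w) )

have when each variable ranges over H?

Ground terms of depth ≤ 3:
  If N_k denotes the number of depth-≤k ground terms, the 2 constants give N_0 = 2, and each function symbol of arity r contributes N_{k-1}^r new terms at level k: N_k = 2 + N_{k-1}^2.
  N_0 = 2
  N_1 = 2 + 2^2 = 6
  N_2 = 2 + 6^2 = 38
  N_3 = 2 + 38^2 = 1446
So there are 1446 ground terms available for substitution.
The clause has 1 distinct variable (w), which appears in the body. In the free term algebra distinct substitutions yield syntactically distinct ground instances.
Number of ground instances = 1446.

1446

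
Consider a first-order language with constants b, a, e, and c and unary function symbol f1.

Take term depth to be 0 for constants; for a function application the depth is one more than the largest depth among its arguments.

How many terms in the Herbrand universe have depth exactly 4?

Let N_k count ground terms of depth at most k. Each non-constant term of depth ≤ k is some function symbol applied to depth-≤(k−1) arguments, giving N_k = 4 + N_{k-1}.
N_0 = 4
N_1 = 4 + 4 = 8
N_2 = 4 + 8 = 12
N_3 = 4 + 12 = 16
N_4 = 4 + 16 = 20
Terms of depth exactly 4: N_4 − N_3 = 20 − 16 = 4.

4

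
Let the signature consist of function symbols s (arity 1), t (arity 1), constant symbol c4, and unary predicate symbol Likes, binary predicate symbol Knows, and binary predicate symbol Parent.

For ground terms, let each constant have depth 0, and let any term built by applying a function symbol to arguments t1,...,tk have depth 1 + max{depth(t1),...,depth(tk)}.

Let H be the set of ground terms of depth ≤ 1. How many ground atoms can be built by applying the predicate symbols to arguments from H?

21

First count ground terms of depth ≤ 1.
Count level by level. With function symbols s/1, t/1, the terms of depth ≤ k are the 1 constant together with each function applied to depth-≤(k−1) tuples, so N_k = 1 + N_{k-1} + N_{k-1}.
N_0 = 1
N_1 = 1 + 1 + 1 = 3
So |H| = 3.
A ground atom is a predicate applied to a tuple of terms from H, so the count is the sum over predicates of |H|^arity:
  Likes: 3;  Knows: 3^2 = 9;  Parent: 3^2 = 9
Total ground atoms: 3 + 9 + 9 = 21.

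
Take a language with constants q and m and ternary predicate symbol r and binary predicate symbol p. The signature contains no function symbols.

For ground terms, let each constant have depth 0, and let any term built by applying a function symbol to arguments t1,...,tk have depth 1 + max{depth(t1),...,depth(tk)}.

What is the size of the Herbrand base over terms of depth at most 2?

12

First count ground terms of depth ≤ 2.
With no function symbols every ground term is a constant, so there are exactly 2 ground terms at every depth bound.
N_0 = 2
N_1 = 2
N_2 = 2
Explicitly: q, m.
So |H| = 2.
Ground atoms are formed by filling each argument slot of a predicate with a term from H, so an r-ary predicate gives |H|^r atoms:
  r: 2^3 = 8;  p: 2^2 = 4
Total ground atoms: 8 + 4 = 12.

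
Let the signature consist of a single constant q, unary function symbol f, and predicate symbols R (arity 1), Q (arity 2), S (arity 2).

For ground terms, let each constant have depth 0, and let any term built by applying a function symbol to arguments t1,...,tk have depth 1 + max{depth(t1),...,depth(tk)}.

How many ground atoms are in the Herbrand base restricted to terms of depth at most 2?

21

First count ground terms of depth ≤ 2.
If N_k denotes the number of depth-≤k ground terms, the 1 constant gives N_0 = 1, and each function symbol of arity r contributes N_{k-1}^r new terms at level k: N_k = 1 + N_{k-1}.
N_0 = 1
N_1 = 1 + 1 = 2
N_2 = 1 + 2 = 3
Explicitly: q, f(q), f(f(q)).
So |H| = 3.
A ground atom is a predicate applied to a tuple of terms from H, so the count is the sum over predicates of |H|^arity:
  R: 3;  Q: 3^2 = 9;  S: 3^2 = 9
Total ground atoms: 3 + 9 + 9 = 21.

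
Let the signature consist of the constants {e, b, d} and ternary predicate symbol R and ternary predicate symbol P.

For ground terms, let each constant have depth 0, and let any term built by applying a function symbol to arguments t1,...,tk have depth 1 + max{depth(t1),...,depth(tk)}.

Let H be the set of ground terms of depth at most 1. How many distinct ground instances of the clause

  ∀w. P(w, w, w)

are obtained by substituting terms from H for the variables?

Ground terms of depth ≤ 1:
  With no function symbols every ground term is a constant, so there are exactly 3 ground terms at every depth bound.
  N_0 = 3
  N_1 = 3
  Explicitly: e, b, d.
So there are 3 ground terms available for substitution.
The variable w ranges independently over the available ground terms, and distinct assignments produce distinct instances.
Number of ground instances = 3.

3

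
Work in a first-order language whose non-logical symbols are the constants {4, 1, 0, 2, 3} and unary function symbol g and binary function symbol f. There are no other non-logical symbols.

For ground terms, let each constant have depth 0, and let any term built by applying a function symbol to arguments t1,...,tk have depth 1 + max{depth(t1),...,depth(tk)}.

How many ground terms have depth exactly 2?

Let N_k = |{terms of depth ≤ k}|. Then N_0 = 5 and N_k = 5 + N_{k-1} + N_{k-1}^2 for k ≥ 1 (one summand per function symbol, arity giving the exponent).
N_0 = 5
N_1 = 5 + 5 + 5^2 = 35
N_2 = 5 + 35 + 35^2 = 1265
Terms of depth exactly 2: N_2 − N_1 = 1265 − 35 = 1230.

1230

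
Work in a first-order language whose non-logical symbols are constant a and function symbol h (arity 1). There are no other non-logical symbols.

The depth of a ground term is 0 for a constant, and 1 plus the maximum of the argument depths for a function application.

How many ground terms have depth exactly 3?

1

Let N_k = |{terms of depth ≤ k}|. Then N_0 = 1 and N_k = 1 + N_{k-1} for k ≥ 1 (one summand per function symbol, arity giving the exponent).
N_0 = 1
N_1 = 1 + 1 = 2
N_2 = 1 + 2 = 3
N_3 = 1 + 3 = 4
Terms of depth exactly 3: N_3 − N_2 = 4 − 3 = 1.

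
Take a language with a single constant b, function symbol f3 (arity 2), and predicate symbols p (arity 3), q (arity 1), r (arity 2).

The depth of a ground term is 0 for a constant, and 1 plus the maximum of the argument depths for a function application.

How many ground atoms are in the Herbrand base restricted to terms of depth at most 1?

First count ground terms of depth ≤ 1.
If N_k denotes the number of depth-≤k ground terms, the 1 constant gives N_0 = 1, and each function symbol of arity r contributes N_{k-1}^r new terms at level k: N_k = 1 + N_{k-1}^2.
N_0 = 1
N_1 = 1 + 1^2 = 2
So |H| = 2.
A ground atom is a predicate applied to a tuple of terms from H, so the count is the sum over predicates of |H|^arity:
  p: 2^3 = 8;  q: 2;  r: 2^2 = 4
Total ground atoms: 8 + 2 + 4 = 14.

14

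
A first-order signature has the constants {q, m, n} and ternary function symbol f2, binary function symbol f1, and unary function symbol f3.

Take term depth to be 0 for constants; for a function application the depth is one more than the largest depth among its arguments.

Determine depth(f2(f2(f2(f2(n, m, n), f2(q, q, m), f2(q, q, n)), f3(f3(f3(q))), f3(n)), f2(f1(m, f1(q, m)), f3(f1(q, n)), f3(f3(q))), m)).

depth(f2(n, m, n)) = 1 + max(0, 0, 0) = 1
depth(f2(q, q, m)) = 1 + max(0, 0, 0) = 1
depth(f2(q, q, n)) = 1 + max(0, 0, 0) = 1
depth(f2(f2(n, m, n), f2(q, q, m), f2(q, q, n))) = 1 + max(1, 1, 1) = 2
depth(f3(q)) = 1 + depth(q) = 1 + 0 = 1
depth(f3(f3(q))) = 1 + depth(f3(q)) = 1 + 1 = 2
depth(f3(f3(f3(q)))) = 1 + depth(f3(f3(q))) = 1 + 2 = 3
depth(f3(n)) = 1 + depth(n) = 1 + 0 = 1
depth(f2(f2(f2(n, m, n), f2(q, q, m), f2(q, q, n)), f3(f3(f3(q))), f3(n))) = 1 + max(2, 3, 1) = 4
depth(f1(q, m)) = 1 + max(0, 0) = 1
depth(f1(m, f1(q, m))) = 1 + max(0, 1) = 2
depth(f1(q, n)) = 1 + max(0, 0) = 1
depth(f3(f1(q, n))) = 1 + depth(f1(q, n)) = 1 + 1 = 2
depth(f2(f1(m, f1(q, m)), f3(f1(q, n)), f3(f3(q)))) = 1 + max(2, 2, 2) = 3
depth(f2(f2(f2(f2(n, m, n), f2(q, q, m), f2(q, q, n)), f3(f3(f3(q))), f3(n)), f2(f1(m, f1(q, m)), f3(f1(q, n)), f3(f3(q))), m)) = 1 + max(4, 3, 0) = 5

5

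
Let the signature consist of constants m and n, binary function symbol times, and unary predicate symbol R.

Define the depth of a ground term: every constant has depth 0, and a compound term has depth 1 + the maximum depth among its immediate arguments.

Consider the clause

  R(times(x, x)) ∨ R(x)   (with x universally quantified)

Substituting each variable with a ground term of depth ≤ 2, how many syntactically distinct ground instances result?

38

Ground terms of depth ≤ 2:
  If N_k denotes the number of depth-≤k ground terms, the 2 constants give N_0 = 2, and each function symbol of arity r contributes N_{k-1}^r new terms at level k: N_k = 2 + N_{k-1}^2.
  N_0 = 2
  N_1 = 2 + 2^2 = 6
  N_2 = 2 + 6^2 = 38
So there are 38 ground terms available for substitution.
The body mentions the single quantified variable x; since ground terms form a free algebra, no two substitutions collapse to the same formula.
Number of ground instances = 38.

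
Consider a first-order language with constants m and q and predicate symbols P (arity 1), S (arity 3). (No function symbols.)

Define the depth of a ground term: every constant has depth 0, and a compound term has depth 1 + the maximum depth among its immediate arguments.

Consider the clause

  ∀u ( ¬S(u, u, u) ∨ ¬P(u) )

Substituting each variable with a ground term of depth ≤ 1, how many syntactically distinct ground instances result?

2

Ground terms of depth ≤ 1:
  With no function symbols every ground term is a constant, so there are exactly 2 ground terms at every depth bound.
  N_0 = 2
  N_1 = 2
  Explicitly: m, q.
So there are 2 ground terms available for substitution.
The body mentions the single quantified variable u; since ground terms form a free algebra, no two substitutions collapse to the same formula.
Number of ground instances = 2.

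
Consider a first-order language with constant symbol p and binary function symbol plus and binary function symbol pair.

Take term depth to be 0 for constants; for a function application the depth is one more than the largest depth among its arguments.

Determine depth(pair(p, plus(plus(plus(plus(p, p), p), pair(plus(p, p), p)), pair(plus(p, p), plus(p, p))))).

5

depth(plus(p, p)) = 1 + max(0, 0) = 1
depth(plus(plus(p, p), p)) = 1 + max(1, 0) = 2
depth(pair(plus(p, p), p)) = 1 + max(1, 0) = 2
depth(plus(plus(plus(p, p), p), pair(plus(p, p), p))) = 1 + max(2, 2) = 3
depth(pair(plus(p, p), plus(p, p))) = 1 + max(1, 1) = 2
depth(plus(plus(plus(plus(p, p), p), pair(plus(p, p), p)), pair(plus(p, p), plus(p, p)))) = 1 + max(3, 2) = 4
depth(pair(p, plus(plus(plus(plus(p, p), p), pair(plus(p, p), p)), pair(plus(p, p), plus(p, p))))) = 1 + max(0, 4) = 5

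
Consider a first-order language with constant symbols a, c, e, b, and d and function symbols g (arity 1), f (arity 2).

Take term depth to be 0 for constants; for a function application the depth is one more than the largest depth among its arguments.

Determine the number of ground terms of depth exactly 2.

1230

If N_k denotes the number of depth-≤k ground terms, the 5 constants give N_0 = 5, and each function symbol of arity r contributes N_{k-1}^r new terms at level k: N_k = 5 + N_{k-1} + N_{k-1}^2.
N_0 = 5
N_1 = 5 + 5 + 5^2 = 35
N_2 = 5 + 35 + 35^2 = 1265
Terms of depth exactly 2: N_2 − N_1 = 1265 − 35 = 1230.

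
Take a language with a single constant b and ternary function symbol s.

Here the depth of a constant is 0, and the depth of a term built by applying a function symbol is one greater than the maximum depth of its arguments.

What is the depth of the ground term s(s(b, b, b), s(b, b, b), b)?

2

depth(s(b, b, b)) = 1 + max(0, 0, 0) = 1
depth(s(s(b, b, b), s(b, b, b), b)) = 1 + max(1, 1, 0) = 2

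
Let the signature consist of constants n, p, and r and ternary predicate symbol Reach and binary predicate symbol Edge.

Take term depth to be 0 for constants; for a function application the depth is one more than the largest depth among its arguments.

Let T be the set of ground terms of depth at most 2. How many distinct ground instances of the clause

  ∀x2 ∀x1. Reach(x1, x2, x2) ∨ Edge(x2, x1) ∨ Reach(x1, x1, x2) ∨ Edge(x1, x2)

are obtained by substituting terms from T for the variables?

9

Ground terms of depth ≤ 2:
  With no function symbols every ground term is a constant, so there are exactly 3 ground terms at every depth bound.
  N_0 = 3
  N_1 = 3
  N_2 = 3
So there are 3 ground terms available for substitution.
The clause has 2 distinct variables (x2, x1), each appearing in the body. In the free term algebra distinct substitutions yield syntactically distinct ground instances.
Number of ground instances = 3^2 = 9.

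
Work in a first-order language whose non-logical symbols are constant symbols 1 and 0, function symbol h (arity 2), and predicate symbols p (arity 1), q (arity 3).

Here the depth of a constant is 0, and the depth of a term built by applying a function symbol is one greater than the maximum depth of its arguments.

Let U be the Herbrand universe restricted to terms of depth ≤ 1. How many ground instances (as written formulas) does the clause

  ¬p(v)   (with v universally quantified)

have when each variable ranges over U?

Ground terms of depth ≤ 1:
  Count level by level. With function symbols h/2, the terms of depth ≤ k are the 2 constants together with each function applied to depth-≤(k−1) tuples, so N_k = 2 + N_{k-1}^2.
  N_0 = 2
  N_1 = 2 + 2^2 = 6
  Explicitly: 1, 0, h(1, 1), h(1, 0), h(0, 1), h(0, 0).
So there are 6 ground terms available for substitution.
The variable v ranges independently over the available ground terms, and distinct assignments produce distinct instances.
Number of ground instances = 6.

6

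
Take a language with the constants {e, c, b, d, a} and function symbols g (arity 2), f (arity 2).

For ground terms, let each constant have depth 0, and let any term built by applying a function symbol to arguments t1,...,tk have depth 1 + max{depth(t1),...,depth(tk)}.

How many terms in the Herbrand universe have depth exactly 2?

Let N_k count ground terms of depth at most k. Each non-constant term of depth ≤ k is some function symbol applied to depth-≤(k−1) arguments, giving N_k = 5 + N_{k-1}^2 + N_{k-1}^2.
N_0 = 5
N_1 = 5 + 5^2 + 5^2 = 55
N_2 = 5 + 55^2 + 55^2 = 6055
Terms of depth exactly 2: N_2 − N_1 = 6055 − 55 = 6000.

6000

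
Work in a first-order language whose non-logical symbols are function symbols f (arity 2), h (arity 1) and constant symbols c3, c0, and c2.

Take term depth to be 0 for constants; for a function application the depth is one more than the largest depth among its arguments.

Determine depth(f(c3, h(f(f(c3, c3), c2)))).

depth(f(c3, c3)) = 1 + max(0, 0) = 1
depth(f(f(c3, c3), c2)) = 1 + max(1, 0) = 2
depth(h(f(f(c3, c3), c2))) = 1 + depth(f(f(c3, c3), c2)) = 1 + 2 = 3
depth(f(c3, h(f(f(c3, c3), c2)))) = 1 + max(0, 3) = 4

4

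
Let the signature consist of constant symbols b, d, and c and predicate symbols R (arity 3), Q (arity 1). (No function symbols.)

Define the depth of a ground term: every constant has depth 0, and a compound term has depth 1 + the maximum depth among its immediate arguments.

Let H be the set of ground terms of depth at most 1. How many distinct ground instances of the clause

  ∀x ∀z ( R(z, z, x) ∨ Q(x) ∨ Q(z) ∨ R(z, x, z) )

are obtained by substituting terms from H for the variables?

Ground terms of depth ≤ 1:
  With no function symbols every ground term is a constant, so there are exactly 3 ground terms at every depth bound.
  N_0 = 3
  N_1 = 3
  Explicitly: b, d, c.
So there are 3 ground terms available for substitution.
There are 2 variables to instantiate (x, z), each occurring in at least one literal, so different choices give different ground instances.
Number of ground instances = 3^2 = 9.

9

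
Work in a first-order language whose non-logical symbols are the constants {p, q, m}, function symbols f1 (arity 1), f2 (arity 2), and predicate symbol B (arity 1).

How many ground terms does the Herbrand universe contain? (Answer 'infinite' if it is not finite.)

The signature has at least one function symbol (f1, arity 1) and at least one constant (p).
Iterating f1 gives infinitely many distinct ground terms: p, f1(p), f1(f1(p)), ...
So the Herbrand universe is infinite.

infinite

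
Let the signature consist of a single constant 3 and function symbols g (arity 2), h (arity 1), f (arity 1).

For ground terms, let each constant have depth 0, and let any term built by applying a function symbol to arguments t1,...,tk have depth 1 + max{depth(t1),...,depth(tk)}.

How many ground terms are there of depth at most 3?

676

Write N_k for the number of ground terms of depth ≤ k. A term of depth ≤ k is either a constant or a function symbol applied to arguments of depth ≤ k−1, so N_k = 1 + N_{k-1}^2 + N_{k-1} + N_{k-1}.
N_0 = 1
N_1 = 1 + 1^2 + 1 + 1 = 4
N_2 = 1 + 4^2 + 4 + 4 = 25
N_3 = 1 + 25^2 + 25 + 25 = 676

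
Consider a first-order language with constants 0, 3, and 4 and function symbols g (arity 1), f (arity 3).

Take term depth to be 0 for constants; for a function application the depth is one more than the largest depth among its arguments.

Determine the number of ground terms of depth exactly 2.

If N_k denotes the number of depth-≤k ground terms, the 3 constants give N_0 = 3, and each function symbol of arity r contributes N_{k-1}^r new terms at level k: N_k = 3 + N_{k-1} + N_{k-1}^3.
N_0 = 3
N_1 = 3 + 3 + 3^3 = 33
N_2 = 3 + 33 + 33^3 = 35973
Terms of depth exactly 2: N_2 − N_1 = 35973 − 33 = 35940.

35940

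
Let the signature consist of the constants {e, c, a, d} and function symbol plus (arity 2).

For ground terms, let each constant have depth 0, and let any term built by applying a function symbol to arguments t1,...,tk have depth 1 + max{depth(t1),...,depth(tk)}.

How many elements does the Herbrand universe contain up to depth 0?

Let N_k = |{terms of depth ≤ k}|. Then N_0 = 4 and N_k = 4 + N_{k-1}^2 for k ≥ 1 (one summand per function symbol, arity giving the exponent).
N_0 = 4
Explicitly: e, c, a, d.

4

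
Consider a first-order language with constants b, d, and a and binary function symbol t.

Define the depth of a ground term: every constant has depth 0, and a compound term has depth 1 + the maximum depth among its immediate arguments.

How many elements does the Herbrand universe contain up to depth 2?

Write N_k for the number of ground terms of depth ≤ k. A term of depth ≤ k is either a constant or a function symbol applied to arguments of depth ≤ k−1, so N_k = 3 + N_{k-1}^2.
N_0 = 3
N_1 = 3 + 3^2 = 12
N_2 = 3 + 12^2 = 147

147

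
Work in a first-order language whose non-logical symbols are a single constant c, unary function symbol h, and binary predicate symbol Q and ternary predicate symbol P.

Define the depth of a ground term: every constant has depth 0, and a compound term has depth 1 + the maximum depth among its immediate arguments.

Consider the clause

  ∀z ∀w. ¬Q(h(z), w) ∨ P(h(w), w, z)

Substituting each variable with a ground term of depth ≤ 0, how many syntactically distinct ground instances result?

Ground terms of depth ≤ 0:
  Let N_k = |{terms of depth ≤ k}|. Then N_0 = 1 and N_k = 1 + N_{k-1} for k ≥ 1 (one summand per function symbol, arity giving the exponent).
  N_0 = 1
  Explicitly: c.
So there is exactly 1 ground term available for substitution.
The body mentions every one of the 2 quantified variables; since ground terms form a free algebra, no two substitutions collapse to the same formula.
Number of ground instances = 1^2 = 1.

1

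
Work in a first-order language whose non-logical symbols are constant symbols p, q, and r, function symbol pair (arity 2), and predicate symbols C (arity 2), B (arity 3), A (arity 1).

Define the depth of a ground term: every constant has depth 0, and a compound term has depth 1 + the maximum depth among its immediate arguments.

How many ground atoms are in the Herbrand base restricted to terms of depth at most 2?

3198279

First count ground terms of depth ≤ 2.
Count level by level. With function symbols pair/2, the terms of depth ≤ k are the 3 constants together with each function applied to depth-≤(k−1) tuples, so N_k = 3 + N_{k-1}^2.
N_0 = 3
N_1 = 3 + 3^2 = 12
N_2 = 3 + 12^2 = 147
So |H| = 147.
A ground atom is a predicate applied to a tuple of terms from H, so the count is the sum over predicates of |H|^arity:
  C: 147^2 = 21609;  B: 147^3 = 3176523;  A: 147
Total ground atoms: 21609 + 3176523 + 147 = 3198279.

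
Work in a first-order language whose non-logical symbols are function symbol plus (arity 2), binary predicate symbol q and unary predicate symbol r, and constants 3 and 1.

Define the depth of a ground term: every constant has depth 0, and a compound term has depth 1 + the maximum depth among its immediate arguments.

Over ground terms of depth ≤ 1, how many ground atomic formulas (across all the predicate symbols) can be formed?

42

First count ground terms of depth ≤ 1.
Let N_k = |{terms of depth ≤ k}|. Then N_0 = 2 and N_k = 2 + N_{k-1}^2 for k ≥ 1 (one summand per function symbol, arity giving the exponent).
N_0 = 2
N_1 = 2 + 2^2 = 6
Explicitly: 3, 1, plus(3, 3), plus(3, 1), plus(1, 3), plus(1, 1).
So |H| = 6.
Ground atoms are formed by filling each argument slot of a predicate with a term from H, so an r-ary predicate gives |H|^r atoms:
  q: 6^2 = 36;  r: 6
Total ground atoms: 36 + 6 = 42.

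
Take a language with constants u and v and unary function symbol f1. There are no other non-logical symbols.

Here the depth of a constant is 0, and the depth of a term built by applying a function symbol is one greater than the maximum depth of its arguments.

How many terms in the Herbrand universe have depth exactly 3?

Let N_k = |{terms of depth ≤ k}|. Then N_0 = 2 and N_k = 2 + N_{k-1} for k ≥ 1 (one summand per function symbol, arity giving the exponent).
N_0 = 2
N_1 = 2 + 2 = 4
N_2 = 2 + 4 = 6
N_3 = 2 + 6 = 8
Terms of depth exactly 3: N_3 − N_2 = 8 − 6 = 2.

2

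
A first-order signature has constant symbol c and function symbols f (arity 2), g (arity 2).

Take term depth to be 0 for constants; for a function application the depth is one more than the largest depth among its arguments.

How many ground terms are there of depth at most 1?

3

Let N_k = |{terms of depth ≤ k}|. Then N_0 = 1 and N_k = 1 + N_{k-1}^2 + N_{k-1}^2 for k ≥ 1 (one summand per function symbol, arity giving the exponent).
N_0 = 1
N_1 = 1 + 1^2 + 1^2 = 3
Explicitly: c, f(c, c), g(c, c).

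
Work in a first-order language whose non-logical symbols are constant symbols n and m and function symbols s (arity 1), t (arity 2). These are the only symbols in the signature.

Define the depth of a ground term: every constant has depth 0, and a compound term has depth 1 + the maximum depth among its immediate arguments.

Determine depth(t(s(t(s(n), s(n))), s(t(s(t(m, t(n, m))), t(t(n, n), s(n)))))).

depth(s(n)) = 1 + depth(n) = 1 + 0 = 1
depth(t(s(n), s(n))) = 1 + max(1, 1) = 2
depth(s(t(s(n), s(n)))) = 1 + depth(t(s(n), s(n))) = 1 + 2 = 3
depth(t(n, m)) = 1 + max(0, 0) = 1
depth(t(m, t(n, m))) = 1 + max(0, 1) = 2
depth(s(t(m, t(n, m)))) = 1 + depth(t(m, t(n, m))) = 1 + 2 = 3
depth(t(n, n)) = 1 + max(0, 0) = 1
depth(t(t(n, n), s(n))) = 1 + max(1, 1) = 2
depth(t(s(t(m, t(n, m))), t(t(n, n), s(n)))) = 1 + max(3, 2) = 4
depth(s(t(s(t(m, t(n, m))), t(t(n, n), s(n))))) = 1 + depth(t(s(t(m, t(n, m))), t(t(n, n), s(n)))) = 1 + 4 = 5
depth(t(s(t(s(n), s(n))), s(t(s(t(m, t(n, m))), t(t(n, n), s(n)))))) = 1 + max(3, 5) = 6

6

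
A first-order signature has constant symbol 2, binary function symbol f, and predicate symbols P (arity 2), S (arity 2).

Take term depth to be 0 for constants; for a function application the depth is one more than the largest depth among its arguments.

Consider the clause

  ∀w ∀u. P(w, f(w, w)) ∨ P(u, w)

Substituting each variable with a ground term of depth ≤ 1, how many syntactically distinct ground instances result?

Ground terms of depth ≤ 1:
  If N_k denotes the number of depth-≤k ground terms, the 1 constant gives N_0 = 1, and each function symbol of arity r contributes N_{k-1}^r new terms at level k: N_k = 1 + N_{k-1}^2.
  N_0 = 1
  N_1 = 1 + 1^2 = 2
  Explicitly: 2, f(2, 2).
So there are 2 ground terms available for substitution.
The clause has 2 distinct variables (w, u), each appearing in the body. In the free term algebra distinct substitutions yield syntactically distinct ground instances.
Number of ground instances = 2^2 = 4.

4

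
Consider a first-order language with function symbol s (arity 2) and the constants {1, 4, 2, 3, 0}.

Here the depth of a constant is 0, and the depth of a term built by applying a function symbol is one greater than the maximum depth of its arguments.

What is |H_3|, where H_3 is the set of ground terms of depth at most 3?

Let N_k count ground terms of depth at most k. Each non-constant term of depth ≤ k is some function symbol applied to depth-≤(k−1) arguments, giving N_k = 5 + N_{k-1}^2.
N_0 = 5
N_1 = 5 + 5^2 = 30
N_2 = 5 + 30^2 = 905
N_3 = 5 + 905^2 = 819030

819030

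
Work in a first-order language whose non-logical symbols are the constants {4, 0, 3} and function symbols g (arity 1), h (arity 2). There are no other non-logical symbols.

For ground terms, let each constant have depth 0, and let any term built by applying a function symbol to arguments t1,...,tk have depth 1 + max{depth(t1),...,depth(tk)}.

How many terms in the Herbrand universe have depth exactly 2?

Count level by level. With function symbols g/1, h/2, the terms of depth ≤ k are the 3 constants together with each function applied to depth-≤(k−1) tuples, so N_k = 3 + N_{k-1} + N_{k-1}^2.
N_0 = 3
N_1 = 3 + 3 + 3^2 = 15
N_2 = 3 + 15 + 15^2 = 243
Terms of depth exactly 2: N_2 − N_1 = 243 − 15 = 228.

228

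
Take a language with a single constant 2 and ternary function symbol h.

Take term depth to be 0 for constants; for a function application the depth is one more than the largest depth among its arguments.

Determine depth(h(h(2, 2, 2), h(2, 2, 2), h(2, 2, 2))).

2

depth(h(2, 2, 2)) = 1 + max(0, 0, 0) = 1
depth(h(h(2, 2, 2), h(2, 2, 2), h(2, 2, 2))) = 1 + max(1, 1, 1) = 2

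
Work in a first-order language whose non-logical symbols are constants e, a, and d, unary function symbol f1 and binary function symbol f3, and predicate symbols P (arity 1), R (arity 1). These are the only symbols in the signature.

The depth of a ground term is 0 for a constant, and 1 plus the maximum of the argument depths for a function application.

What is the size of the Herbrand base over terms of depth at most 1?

First count ground terms of depth ≤ 1.
Count level by level. With function symbols f1/1, f3/2, the terms of depth ≤ k are the 3 constants together with each function applied to depth-≤(k−1) tuples, so N_k = 3 + N_{k-1} + N_{k-1}^2.
N_0 = 3
N_1 = 3 + 3 + 3^2 = 15
So |H| = 15.
A ground atom is a predicate applied to a tuple of terms from H, so the count is the sum over predicates of |H|^arity:
  P: 15;  R: 15
Total ground atoms: 15 + 15 = 30.

30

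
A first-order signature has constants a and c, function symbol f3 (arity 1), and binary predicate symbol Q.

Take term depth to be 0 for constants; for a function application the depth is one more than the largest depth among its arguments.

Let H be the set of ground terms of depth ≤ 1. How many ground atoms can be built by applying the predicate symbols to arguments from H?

16

First count ground terms of depth ≤ 1.
If N_k denotes the number of depth-≤k ground terms, the 2 constants give N_0 = 2, and each function symbol of arity r contributes N_{k-1}^r new terms at level k: N_k = 2 + N_{k-1}.
N_0 = 2
N_1 = 2 + 2 = 4
Explicitly: a, c, f3(a), f3(c).
So |H| = 4.
Ground atoms are formed by filling each argument slot of a predicate with a term from H, so an r-ary predicate gives |H|^r atoms:
  Q: 4^2 = 16
Total ground atoms: 16.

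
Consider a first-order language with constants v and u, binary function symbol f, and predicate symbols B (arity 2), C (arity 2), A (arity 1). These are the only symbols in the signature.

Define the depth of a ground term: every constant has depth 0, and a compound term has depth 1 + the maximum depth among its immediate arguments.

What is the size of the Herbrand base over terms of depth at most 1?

First count ground terms of depth ≤ 1.
Let N_k count ground terms of depth at most k. Each non-constant term of depth ≤ k is some function symbol applied to depth-≤(k−1) arguments, giving N_k = 2 + N_{k-1}^2.
N_0 = 2
N_1 = 2 + 2^2 = 6
Explicitly: v, u, f(v, v), f(v, u), f(u, v), f(u, u).
So |H| = 6.
A ground atom is a predicate applied to a tuple of terms from H, so the count is the sum over predicates of |H|^arity:
  B: 6^2 = 36;  C: 6^2 = 36;  A: 6
Total ground atoms: 36 + 36 + 6 = 78.

78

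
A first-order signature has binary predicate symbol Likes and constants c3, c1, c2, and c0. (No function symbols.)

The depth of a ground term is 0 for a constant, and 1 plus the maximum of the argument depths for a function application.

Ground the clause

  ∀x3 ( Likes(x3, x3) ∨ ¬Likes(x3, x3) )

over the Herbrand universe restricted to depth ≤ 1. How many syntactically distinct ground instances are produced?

Ground terms of depth ≤ 1:
  With no function symbols every ground term is a constant, so there are exactly 4 ground terms at every depth bound.
  N_0 = 4
  N_1 = 4
  Explicitly: c3, c1, c2, c0.
So there are 4 ground terms available for substitution.
The variable x3 ranges independently over the available ground terms, and distinct assignments produce distinct instances.
Number of ground instances = 4.

4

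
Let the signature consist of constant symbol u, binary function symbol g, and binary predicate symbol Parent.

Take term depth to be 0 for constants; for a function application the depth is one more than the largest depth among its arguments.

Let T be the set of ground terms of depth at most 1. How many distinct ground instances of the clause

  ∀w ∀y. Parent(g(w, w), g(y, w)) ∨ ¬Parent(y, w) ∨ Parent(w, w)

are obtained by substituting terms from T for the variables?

4

Ground terms of depth ≤ 1:
  Let N_k count ground terms of depth at most k. Each non-constant term of depth ≤ k is some function symbol applied to depth-≤(k−1) arguments, giving N_k = 1 + N_{k-1}^2.
  N_0 = 1
  N_1 = 1 + 1^2 = 2
  Explicitly: u, g(u, u).
So there are 2 ground terms available for substitution.
The clause has 2 distinct variables (w, y), each appearing in the body. In the free term algebra distinct substitutions yield syntactically distinct ground instances.
Number of ground instances = 2^2 = 4.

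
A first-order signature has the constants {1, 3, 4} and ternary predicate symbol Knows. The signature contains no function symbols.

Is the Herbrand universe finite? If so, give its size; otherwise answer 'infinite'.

3

There are no function symbols, so every ground term is one of the 3 constants.
The Herbrand universe is {1, 3, 4}, which is finite with 3 elements.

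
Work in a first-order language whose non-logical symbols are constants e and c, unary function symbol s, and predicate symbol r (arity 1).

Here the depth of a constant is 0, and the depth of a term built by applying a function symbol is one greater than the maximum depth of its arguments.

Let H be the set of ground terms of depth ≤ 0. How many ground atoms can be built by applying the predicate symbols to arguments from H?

2

First count ground terms of depth ≤ 0.
Let N_k = |{terms of depth ≤ k}|. Then N_0 = 2 and N_k = 2 + N_{k-1} for k ≥ 1 (one summand per function symbol, arity giving the exponent).
N_0 = 2
Explicitly: e, c.
So |H| = 2.
For each predicate symbol, the number of ground atoms is |H| raised to its arity; summing:
  r: 2
Total ground atoms: 2.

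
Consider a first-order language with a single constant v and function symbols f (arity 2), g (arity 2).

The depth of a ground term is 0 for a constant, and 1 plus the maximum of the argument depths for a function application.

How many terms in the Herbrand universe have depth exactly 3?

Let N_k count ground terms of depth at most k. Each non-constant term of depth ≤ k is some function symbol applied to depth-≤(k−1) arguments, giving N_k = 1 + N_{k-1}^2 + N_{k-1}^2.
N_0 = 1
N_1 = 1 + 1^2 + 1^2 = 3
N_2 = 1 + 3^2 + 3^2 = 19
N_3 = 1 + 19^2 + 19^2 = 723
Terms of depth exactly 3: N_3 − N_2 = 723 − 19 = 704.

704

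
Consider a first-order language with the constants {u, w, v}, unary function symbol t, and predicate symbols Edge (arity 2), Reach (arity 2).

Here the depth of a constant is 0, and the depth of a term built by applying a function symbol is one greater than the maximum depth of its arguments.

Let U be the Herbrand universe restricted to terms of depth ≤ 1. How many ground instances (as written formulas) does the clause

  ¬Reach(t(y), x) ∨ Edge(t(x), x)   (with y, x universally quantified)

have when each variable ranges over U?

36

Ground terms of depth ≤ 1:
  Let N_k count ground terms of depth at most k. Each non-constant term of depth ≤ k is some function symbol applied to depth-≤(k−1) arguments, giving N_k = 3 + N_{k-1}.
  N_0 = 3
  N_1 = 3 + 3 = 6
  Explicitly: u, w, v, t(u), t(w), t(v).
So there are 6 ground terms available for substitution.
The body mentions every one of the 2 quantified variables; since ground terms form a free algebra, no two substitutions collapse to the same formula.
Number of ground instances = 6^2 = 36.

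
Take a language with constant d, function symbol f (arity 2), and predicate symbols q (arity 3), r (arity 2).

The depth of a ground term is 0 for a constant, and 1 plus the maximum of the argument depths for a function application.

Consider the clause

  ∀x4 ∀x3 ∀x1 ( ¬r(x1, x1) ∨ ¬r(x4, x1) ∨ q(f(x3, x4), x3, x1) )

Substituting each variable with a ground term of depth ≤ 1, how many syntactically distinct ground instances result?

8

Ground terms of depth ≤ 1:
  Write N_k for the number of ground terms of depth ≤ k. A term of depth ≤ k is either a constant or a function symbol applied to arguments of depth ≤ k−1, so N_k = 1 + N_{k-1}^2.
  N_0 = 1
  N_1 = 1 + 1^2 = 2
  Explicitly: d, f(d, d).
So there are 2 ground terms available for substitution.
The clause has 3 distinct variables (x4, x3, x1), each appearing in the body. In the free term algebra distinct substitutions yield syntactically distinct ground instances.
Number of ground instances = 2^3 = 8.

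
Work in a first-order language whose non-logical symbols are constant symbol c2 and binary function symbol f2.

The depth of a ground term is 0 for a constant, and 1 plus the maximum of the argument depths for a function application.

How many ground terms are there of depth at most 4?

Write N_k for the number of ground terms of depth ≤ k. A term of depth ≤ k is either a constant or a function symbol applied to arguments of depth ≤ k−1, so N_k = 1 + N_{k-1}^2.
N_0 = 1
N_1 = 1 + 1^2 = 2
N_2 = 1 + 2^2 = 5
N_3 = 1 + 5^2 = 26
N_4 = 1 + 26^2 = 677

677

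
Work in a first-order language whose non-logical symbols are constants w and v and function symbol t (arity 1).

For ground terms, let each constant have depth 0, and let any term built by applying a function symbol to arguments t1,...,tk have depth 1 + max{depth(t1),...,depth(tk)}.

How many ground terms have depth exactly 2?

2

Count level by level. With function symbols t/1, the terms of depth ≤ k are the 2 constants together with each function applied to depth-≤(k−1) tuples, so N_k = 2 + N_{k-1}.
N_0 = 2
N_1 = 2 + 2 = 4
N_2 = 2 + 4 = 6
Terms of depth exactly 2: N_2 − N_1 = 6 − 4 = 2.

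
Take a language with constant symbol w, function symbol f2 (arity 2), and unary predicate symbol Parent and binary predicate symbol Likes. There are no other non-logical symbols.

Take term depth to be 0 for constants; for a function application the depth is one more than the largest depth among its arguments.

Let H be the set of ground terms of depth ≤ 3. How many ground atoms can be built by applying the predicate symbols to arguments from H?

702

First count ground terms of depth ≤ 3.
Count level by level. With function symbols f2/2, the terms of depth ≤ k are the 1 constant together with each function applied to depth-≤(k−1) tuples, so N_k = 1 + N_{k-1}^2.
N_0 = 1
N_1 = 1 + 1^2 = 2
N_2 = 1 + 2^2 = 5
N_3 = 1 + 5^2 = 26
So |H| = 26.
Ground atoms are formed by filling each argument slot of a predicate with a term from H, so an r-ary predicate gives |H|^r atoms:
  Parent: 26;  Likes: 26^2 = 676
Total ground atoms: 26 + 676 = 702.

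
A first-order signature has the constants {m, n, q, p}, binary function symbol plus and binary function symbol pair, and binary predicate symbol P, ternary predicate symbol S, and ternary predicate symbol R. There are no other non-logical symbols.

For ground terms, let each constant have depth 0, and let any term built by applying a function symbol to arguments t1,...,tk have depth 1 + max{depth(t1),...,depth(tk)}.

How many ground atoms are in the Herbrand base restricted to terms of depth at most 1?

First count ground terms of depth ≤ 1.
Let N_k count ground terms of depth at most k. Each non-constant term of depth ≤ k is some function symbol applied to depth-≤(k−1) arguments, giving N_k = 4 + N_{k-1}^2 + N_{k-1}^2.
N_0 = 4
N_1 = 4 + 4^2 + 4^2 = 36
So |H| = 36.
Each predicate of arity r yields |H|^r ground atoms (one per choice of an r-tuple from H):
  P: 36^2 = 1296;  S: 36^3 = 46656;  R: 36^3 = 46656
Total ground atoms: 1296 + 46656 + 46656 = 94608.

94608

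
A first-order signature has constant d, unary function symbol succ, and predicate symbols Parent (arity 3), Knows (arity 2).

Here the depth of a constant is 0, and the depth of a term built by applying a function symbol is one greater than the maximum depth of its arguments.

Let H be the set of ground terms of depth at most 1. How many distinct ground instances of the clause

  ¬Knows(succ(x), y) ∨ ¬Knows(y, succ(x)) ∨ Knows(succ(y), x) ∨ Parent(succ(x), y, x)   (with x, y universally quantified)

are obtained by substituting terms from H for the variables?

Ground terms of depth ≤ 1:
  Let N_k = |{terms of depth ≤ k}|. Then N_0 = 1 and N_k = 1 + N_{k-1} for k ≥ 1 (one summand per function symbol, arity giving the exponent).
  N_0 = 1
  N_1 = 1 + 1 = 2
So there are 2 ground terms available for substitution.
There are 2 variables to instantiate (x, y), each occurring in at least one literal, so different choices give different ground instances.
Number of ground instances = 2^2 = 4.

4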